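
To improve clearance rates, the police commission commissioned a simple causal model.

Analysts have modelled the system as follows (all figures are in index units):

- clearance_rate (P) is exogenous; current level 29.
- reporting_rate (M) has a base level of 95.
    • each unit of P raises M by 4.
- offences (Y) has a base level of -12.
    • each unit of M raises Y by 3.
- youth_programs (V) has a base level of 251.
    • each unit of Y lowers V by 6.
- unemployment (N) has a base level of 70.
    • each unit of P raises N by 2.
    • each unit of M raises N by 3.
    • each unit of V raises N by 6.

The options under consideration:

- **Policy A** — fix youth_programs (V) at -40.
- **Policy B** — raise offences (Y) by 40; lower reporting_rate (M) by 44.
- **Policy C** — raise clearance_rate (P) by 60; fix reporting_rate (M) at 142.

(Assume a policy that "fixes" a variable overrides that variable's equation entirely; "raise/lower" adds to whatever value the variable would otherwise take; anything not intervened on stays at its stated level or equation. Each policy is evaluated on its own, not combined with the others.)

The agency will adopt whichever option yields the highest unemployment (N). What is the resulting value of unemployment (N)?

Policy A (V := -40):
  P = 29
  M = 95 + 4·29 = 211
  Y = -12 + 3·211 = 621
  V = -40
  N = 70 + 2·29 + 3·211 + 6·(-40) = 521
Policy B (Y + 40, M − 44):
  P = 29
  M = 95 + 4·29 (−44 from intervention) = 167
  Y = -12 + 3·167 (+40 from intervention) = 529
  V = 251 − 6·529 = -2923
  N = 70 + 2·29 + 3·167 + 6·(-2923) = -16909
Policy C (P + 60, M := 142):
  P = 29 + 60 = 89
  M = 142
  Y = -12 + 3·142 = 414
  V = 251 − 6·414 = -2233
  N = 70 + 2·89 + 3·142 + 6·(-2233) = -12724
Comparing — Policy A: N=521, Policy B: N=-16909, Policy C: N=-12724. Highest is 521 (Policy A).

521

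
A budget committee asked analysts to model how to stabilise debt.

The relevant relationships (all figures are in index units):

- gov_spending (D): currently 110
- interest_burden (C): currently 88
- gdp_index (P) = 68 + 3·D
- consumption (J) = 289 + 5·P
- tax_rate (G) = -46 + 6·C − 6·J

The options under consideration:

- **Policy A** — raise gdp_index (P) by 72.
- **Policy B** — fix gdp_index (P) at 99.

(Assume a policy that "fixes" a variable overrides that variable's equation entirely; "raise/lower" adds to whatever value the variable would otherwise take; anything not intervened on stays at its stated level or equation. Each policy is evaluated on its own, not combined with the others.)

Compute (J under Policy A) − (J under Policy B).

Policy A (P + 72):
  D = 110
  P = 68 + 3·110 (+72 from intervention) = 470
  J = 289 + 5·470 = 2639
Policy B (P := 99):
  D = 110
  P = 99
  J = 289 + 5·99 = 784
J: 2639 − 784 = 1855

1855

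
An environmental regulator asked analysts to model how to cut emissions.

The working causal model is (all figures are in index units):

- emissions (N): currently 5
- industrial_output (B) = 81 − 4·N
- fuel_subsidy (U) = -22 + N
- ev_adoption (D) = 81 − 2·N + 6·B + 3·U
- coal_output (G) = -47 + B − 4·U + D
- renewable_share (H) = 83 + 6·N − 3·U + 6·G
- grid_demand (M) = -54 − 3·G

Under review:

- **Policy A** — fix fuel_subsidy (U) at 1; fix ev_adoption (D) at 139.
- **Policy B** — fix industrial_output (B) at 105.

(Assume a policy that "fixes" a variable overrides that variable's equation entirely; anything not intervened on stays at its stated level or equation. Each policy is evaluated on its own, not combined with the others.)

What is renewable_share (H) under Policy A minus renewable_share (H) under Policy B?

-3816

Policy A (U := 1, D := 139):
  N = 5
  B = 81 − 4·5 = 61
  U = 1
  D = 139
  G = -47 + 61 − 4·1 + 139 = 149
  H = 83 + 6·5 − 3·1 + 6·149 = 1004
Policy B (B := 105):
  N = 5
  B = 105
  U = -22 + 5 = -17
  D = 81 − 2·5 + 6·105 + 3·(-17) = 650
  G = -47 + 105 − 4·(-17) + 650 = 776
  H = 83 + 6·5 − 3·(-17) + 6·776 = 4820
H: 1004 − 4820 = -3816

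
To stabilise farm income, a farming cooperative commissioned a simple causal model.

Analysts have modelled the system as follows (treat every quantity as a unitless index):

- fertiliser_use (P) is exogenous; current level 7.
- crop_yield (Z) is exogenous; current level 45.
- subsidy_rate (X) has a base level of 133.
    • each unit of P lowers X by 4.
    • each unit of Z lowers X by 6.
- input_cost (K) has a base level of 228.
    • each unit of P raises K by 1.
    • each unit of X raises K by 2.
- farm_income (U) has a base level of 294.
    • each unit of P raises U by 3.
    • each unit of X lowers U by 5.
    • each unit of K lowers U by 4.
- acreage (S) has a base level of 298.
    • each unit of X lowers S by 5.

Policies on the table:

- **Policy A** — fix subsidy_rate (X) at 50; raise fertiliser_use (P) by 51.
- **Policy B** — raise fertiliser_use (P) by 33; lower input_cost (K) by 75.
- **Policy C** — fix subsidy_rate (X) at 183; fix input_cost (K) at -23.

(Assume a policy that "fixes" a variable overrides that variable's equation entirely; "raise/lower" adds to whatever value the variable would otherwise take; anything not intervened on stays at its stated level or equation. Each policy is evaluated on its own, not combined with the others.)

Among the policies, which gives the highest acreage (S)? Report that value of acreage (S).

1783

Policy A (X := 50, P + 51):
  P = 7 + 51 = 58
  Z = 45
  X = 50
  S = 298 − 5·50 = 48
Policy B (P + 33, K − 75):
  P = 7 + 33 = 40
  Z = 45
  X = 133 − 4·40 − 6·45 = -297
  S = 298 − 5·(-297) = 1783
Policy C (X := 183, K := -23):
  P = 7
  Z = 45
  X = 183
  S = 298 − 5·183 = -617
Comparing — Policy A: S=48, Policy B: S=1783, Policy C: S=-617. Highest is 1783 (Policy B).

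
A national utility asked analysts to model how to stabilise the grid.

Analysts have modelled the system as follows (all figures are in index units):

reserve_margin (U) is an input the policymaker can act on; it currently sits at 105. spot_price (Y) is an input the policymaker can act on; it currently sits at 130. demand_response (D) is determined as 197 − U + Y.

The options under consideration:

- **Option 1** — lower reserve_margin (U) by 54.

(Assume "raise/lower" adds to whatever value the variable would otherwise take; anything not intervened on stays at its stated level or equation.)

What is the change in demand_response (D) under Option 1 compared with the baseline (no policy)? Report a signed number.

Baseline:
  U = 105
  Y = 130
  D = 197 − 105 + 130 = 222
Option 1 (U − 54):
  U = 105 − 54 = 51
  Y = 130
  D = 197 − 51 + 130 = 276
Change in D: 276 − 222 = 54

54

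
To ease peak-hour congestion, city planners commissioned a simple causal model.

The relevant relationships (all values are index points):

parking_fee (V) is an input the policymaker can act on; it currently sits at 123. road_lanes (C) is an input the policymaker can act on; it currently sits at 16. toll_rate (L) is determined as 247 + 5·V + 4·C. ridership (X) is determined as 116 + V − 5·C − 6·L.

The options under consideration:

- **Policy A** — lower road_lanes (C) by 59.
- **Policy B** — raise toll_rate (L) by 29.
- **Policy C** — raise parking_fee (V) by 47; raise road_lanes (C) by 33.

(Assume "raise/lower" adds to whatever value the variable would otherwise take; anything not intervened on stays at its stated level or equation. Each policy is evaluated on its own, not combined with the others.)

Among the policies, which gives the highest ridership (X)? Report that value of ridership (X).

Policy A (C − 59):
  V = 123
  C = 16 − 59 = -43
  L = 247 + 5·123 + 4·(-43) = 690
  X = 116 + 123 − 5·(-43) − 6·690 = -3686
Policy B (L + 29):
  V = 123
  C = 16
  L = 247 + 5·123 + 4·16 (+29 from intervention) = 955
  X = 116 + 123 − 5·16 − 6·955 = -5571
Policy C (V + 47, C + 33):
  V = 123 + 47 = 170
  C = 16 + 33 = 49
  L = 247 + 5·170 + 4·49 = 1293
  X = 116 + 170 − 5·49 − 6·1293 = -7717
Comparing — Policy A: X=-3686, Policy B: X=-5571, Policy C: X=-7717. Highest is -3686 (Policy A).

-3686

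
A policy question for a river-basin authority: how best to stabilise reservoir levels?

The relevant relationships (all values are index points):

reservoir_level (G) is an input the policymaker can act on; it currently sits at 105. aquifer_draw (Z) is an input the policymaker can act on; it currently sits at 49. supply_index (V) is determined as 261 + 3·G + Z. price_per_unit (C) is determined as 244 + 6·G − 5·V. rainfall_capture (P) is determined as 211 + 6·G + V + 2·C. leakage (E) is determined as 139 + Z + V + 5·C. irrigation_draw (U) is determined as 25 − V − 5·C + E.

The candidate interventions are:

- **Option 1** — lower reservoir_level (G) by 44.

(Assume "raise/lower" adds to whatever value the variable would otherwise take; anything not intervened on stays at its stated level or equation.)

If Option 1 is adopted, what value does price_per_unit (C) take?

-1855

Option 1 (G − 44):
  G = 105 − 44 = 61
  Z = 49
  V = 261 + 3·61 + 49 = 493
  C = 244 + 6·61 − 5·493 = -1855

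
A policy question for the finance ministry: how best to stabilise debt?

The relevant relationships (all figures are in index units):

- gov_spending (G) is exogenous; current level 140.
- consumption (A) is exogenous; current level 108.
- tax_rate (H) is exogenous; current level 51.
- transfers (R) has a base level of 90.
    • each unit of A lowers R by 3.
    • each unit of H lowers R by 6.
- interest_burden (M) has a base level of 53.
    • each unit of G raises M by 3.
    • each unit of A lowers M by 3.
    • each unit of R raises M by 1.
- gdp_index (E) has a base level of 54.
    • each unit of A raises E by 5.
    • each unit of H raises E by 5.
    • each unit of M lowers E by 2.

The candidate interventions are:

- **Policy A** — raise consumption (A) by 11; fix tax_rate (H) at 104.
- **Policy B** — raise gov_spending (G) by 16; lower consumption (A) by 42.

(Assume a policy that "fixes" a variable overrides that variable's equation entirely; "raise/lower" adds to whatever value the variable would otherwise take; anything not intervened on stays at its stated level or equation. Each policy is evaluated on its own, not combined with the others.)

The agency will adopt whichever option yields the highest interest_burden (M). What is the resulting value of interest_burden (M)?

Policy A (A + 11, H := 104):
  G = 140
  A = 108 + 11 = 119
  H = 104
  R = 90 − 3·119 − 6·104 = -891
  M = 53 + 3·140 − 3·119 + (-891) = -775
Policy B (G + 16, A − 42):
  G = 140 + 16 = 156
  A = 108 − 42 = 66
  H = 51
  R = 90 − 3·66 − 6·51 = -414
  M = 53 + 3·156 − 3·66 + (-414) = -91
Comparing — Policy A: M=-775, Policy B: M=-91. Highest is -91 (Policy B).

-91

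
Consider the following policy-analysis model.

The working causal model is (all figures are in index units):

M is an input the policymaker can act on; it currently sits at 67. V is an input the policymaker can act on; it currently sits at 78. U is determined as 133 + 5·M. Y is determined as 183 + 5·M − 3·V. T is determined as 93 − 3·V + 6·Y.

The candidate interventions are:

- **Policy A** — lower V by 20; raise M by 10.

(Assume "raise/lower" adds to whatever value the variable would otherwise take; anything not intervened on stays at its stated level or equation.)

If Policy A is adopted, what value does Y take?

394

Policy A (V − 20, M + 10):
  M = 67 + 10 = 77
  V = 78 − 20 = 58
  Y = 183 + 5·77 − 3·58 = 394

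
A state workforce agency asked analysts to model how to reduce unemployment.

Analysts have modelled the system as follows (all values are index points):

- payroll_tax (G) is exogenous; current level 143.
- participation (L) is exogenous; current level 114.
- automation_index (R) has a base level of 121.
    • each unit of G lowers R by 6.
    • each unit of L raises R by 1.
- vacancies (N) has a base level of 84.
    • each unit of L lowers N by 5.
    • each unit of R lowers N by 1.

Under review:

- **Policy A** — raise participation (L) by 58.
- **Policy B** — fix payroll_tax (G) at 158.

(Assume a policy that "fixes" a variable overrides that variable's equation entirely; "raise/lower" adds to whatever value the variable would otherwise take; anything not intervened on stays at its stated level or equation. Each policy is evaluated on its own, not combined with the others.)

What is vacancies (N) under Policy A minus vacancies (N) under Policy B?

Policy A (L + 58):
  G = 143
  L = 114 + 58 = 172
  R = 121 − 6·143 + 172 = -565
  N = 84 − 5·172 − (-565) = -211
Policy B (G := 158):
  G = 158
  L = 114
  R = 121 − 6·158 + 114 = -713
  N = 84 − 5·114 − (-713) = 227
N: -211 − 227 = -438

-438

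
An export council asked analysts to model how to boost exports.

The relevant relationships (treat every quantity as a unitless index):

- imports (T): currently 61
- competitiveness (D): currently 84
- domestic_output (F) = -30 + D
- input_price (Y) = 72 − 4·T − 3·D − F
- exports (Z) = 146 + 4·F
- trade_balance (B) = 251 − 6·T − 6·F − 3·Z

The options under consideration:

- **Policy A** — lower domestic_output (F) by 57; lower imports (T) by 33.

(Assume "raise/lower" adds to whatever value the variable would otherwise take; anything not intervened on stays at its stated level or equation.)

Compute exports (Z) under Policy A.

Policy A (F − 57, T − 33):
  D = 84
  F = -30 + 84 (−57 from intervention) = -3
  Z = 146 + 4·(-3) = 134

134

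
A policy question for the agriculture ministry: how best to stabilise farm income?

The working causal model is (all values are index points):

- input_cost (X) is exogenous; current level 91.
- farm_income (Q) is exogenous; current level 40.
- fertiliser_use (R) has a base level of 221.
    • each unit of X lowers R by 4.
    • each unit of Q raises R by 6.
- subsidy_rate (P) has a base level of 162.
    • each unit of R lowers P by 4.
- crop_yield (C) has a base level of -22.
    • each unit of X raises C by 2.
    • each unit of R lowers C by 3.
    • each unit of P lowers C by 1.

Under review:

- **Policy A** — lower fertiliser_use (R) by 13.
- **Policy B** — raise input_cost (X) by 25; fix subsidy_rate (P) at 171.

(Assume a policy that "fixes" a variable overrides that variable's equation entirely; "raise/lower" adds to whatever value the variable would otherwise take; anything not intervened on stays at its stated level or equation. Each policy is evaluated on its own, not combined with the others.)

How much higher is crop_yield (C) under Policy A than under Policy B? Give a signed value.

34

Policy A (R − 13):
  X = 91
  Q = 40
  R = 221 − 4·91 + 6·40 (−13 from intervention) = 84
  P = 162 − 4·84 = -174
  C = -22 + 2·91 − 3·84 − (-174) = 82
Policy B (X + 25, P := 171):
  X = 91 + 25 = 116
  Q = 40
  R = 221 − 4·116 + 6·40 = -3
  P = 171
  C = -22 + 2·116 − 3·(-3) − 171 = 48
C: 82 − 48 = 34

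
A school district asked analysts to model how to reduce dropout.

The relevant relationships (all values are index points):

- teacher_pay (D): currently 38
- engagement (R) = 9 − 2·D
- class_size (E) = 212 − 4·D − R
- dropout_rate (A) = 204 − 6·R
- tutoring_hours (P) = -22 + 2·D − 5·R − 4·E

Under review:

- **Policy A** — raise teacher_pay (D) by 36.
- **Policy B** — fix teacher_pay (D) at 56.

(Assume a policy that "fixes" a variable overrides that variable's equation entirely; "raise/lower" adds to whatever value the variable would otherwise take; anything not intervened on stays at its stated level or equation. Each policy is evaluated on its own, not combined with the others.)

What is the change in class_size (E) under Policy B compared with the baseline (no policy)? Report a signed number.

Baseline:
  D = 38
  R = 9 − 2·38 = -67
  E = 212 − 4·38 − (-67) = 127
Policy B (D := 56):
  D = 56
  R = 9 − 2·56 = -103
  E = 212 − 4·56 − (-103) = 91
Change in E: 91 − 127 = -36

-36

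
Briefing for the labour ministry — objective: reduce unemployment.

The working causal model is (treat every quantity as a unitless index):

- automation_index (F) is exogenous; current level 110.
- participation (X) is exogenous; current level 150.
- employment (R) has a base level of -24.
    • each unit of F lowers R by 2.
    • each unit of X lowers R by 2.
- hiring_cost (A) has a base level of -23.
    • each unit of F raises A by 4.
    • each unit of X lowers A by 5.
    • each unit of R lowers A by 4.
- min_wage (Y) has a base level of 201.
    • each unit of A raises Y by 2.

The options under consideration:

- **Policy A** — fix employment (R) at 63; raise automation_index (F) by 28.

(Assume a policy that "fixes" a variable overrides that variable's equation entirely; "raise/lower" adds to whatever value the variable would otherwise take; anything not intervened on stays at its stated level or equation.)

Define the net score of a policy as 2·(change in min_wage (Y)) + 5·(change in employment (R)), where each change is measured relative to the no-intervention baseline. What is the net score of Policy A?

Baseline:
  F = 110
  X = 150
  R = -24 − 2·110 − 2·150 = -544
  A = -23 + 4·110 − 5·150 − 4·(-544) = 1843
  Y = 201 + 2·1843 = 3887
Policy A (R := 63, F + 28):
  F = 110 + 28 = 138
  X = 150
  R = 63
  A = -23 + 4·138 − 5·150 − 4·63 = -473
  Y = 201 + 2·(-473) = -745
ΔY = -745 − 3887 = -4632; ΔR = 63 − (-544) = 607
Score = 2·(-4632) + 5·607 = -6229

-6229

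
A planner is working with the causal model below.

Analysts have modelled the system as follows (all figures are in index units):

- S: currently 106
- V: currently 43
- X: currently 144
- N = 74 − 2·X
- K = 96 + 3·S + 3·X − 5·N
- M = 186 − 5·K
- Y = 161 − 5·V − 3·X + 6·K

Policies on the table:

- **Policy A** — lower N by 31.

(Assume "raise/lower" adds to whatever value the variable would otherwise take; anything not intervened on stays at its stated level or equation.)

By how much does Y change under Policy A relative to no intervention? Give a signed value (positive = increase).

930

Baseline:
  S = 106
  V = 43
  X = 144
  N = 74 − 2·144 = -214
  K = 96 + 3·106 + 3·144 − 5·(-214) = 1916
  Y = 161 − 5·43 − 3·144 + 6·1916 = 11010
Policy A (N − 31):
  S = 106
  V = 43
  X = 144
  N = 74 − 2·144 (−31 from intervention) = -245
  K = 96 + 3·106 + 3·144 − 5·(-245) = 2071
  Y = 161 − 5·43 − 3·144 + 6·2071 = 11940
Change in Y: 11940 − 11010 = 930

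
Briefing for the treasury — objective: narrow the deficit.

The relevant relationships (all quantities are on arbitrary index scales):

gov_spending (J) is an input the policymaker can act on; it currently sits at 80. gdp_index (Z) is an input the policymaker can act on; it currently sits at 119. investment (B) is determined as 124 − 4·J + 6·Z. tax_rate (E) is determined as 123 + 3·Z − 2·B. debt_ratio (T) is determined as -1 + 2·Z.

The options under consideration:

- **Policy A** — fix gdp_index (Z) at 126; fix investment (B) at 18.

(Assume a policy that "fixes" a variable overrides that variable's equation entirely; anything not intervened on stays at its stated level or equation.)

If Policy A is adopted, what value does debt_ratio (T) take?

251

Policy A (Z := 126, B := 18):
  Z = 126
  T = -1 + 2·126 = 251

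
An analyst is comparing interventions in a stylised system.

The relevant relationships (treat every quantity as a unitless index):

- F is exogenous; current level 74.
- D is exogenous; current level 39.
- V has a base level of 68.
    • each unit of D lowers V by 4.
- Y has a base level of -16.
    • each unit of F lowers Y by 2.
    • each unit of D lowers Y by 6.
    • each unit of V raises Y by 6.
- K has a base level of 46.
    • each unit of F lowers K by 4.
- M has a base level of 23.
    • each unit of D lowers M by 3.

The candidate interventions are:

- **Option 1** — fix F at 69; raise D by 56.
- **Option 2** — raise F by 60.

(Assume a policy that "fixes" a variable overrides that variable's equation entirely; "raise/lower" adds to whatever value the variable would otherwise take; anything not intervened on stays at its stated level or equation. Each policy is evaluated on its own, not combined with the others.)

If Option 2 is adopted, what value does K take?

-490

Option 2 (F + 60):
  F = 74 + 60 = 134
  K = 46 − 4·134 = -490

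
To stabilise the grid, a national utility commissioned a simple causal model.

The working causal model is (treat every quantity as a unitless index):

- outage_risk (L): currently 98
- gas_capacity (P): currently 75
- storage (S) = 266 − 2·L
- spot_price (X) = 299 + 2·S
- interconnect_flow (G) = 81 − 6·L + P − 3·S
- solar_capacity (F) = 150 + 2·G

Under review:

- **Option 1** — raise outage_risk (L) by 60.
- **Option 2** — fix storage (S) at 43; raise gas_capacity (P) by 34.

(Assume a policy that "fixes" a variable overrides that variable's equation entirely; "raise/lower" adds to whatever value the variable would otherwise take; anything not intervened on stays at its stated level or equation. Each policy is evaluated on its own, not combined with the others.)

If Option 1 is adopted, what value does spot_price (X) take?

199

Option 1 (L + 60):
  L = 98 + 60 = 158
  S = 266 − 2·158 = -50
  X = 299 + 2·(-50) = 199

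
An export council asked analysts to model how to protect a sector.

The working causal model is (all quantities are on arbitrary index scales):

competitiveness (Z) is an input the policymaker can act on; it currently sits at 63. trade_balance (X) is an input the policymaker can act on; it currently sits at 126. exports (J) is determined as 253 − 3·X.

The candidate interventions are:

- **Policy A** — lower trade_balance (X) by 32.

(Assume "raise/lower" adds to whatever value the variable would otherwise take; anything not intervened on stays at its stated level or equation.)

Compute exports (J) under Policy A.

-29

Policy A (X − 32):
  X = 126 − 32 = 94
  J = 253 − 3·94 = -29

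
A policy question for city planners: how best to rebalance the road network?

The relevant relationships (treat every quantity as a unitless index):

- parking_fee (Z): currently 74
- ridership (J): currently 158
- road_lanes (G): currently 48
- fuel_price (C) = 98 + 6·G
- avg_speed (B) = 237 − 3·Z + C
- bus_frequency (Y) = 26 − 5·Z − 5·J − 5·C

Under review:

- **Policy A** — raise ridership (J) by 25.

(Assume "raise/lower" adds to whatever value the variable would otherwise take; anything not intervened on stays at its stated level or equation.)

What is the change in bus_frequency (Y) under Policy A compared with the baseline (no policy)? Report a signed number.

-125

Baseline:
  Z = 74
  J = 158
  G = 48
  C = 98 + 6·48 = 386
  Y = 26 − 5·74 − 5·158 − 5·386 = -3064
Policy A (J + 25):
  Z = 74
  J = 158 + 25 = 183
  G = 48
  C = 98 + 6·48 = 386
  Y = 26 − 5·74 − 5·183 − 5·386 = -3189
Change in Y: -3189 − (-3064) = -125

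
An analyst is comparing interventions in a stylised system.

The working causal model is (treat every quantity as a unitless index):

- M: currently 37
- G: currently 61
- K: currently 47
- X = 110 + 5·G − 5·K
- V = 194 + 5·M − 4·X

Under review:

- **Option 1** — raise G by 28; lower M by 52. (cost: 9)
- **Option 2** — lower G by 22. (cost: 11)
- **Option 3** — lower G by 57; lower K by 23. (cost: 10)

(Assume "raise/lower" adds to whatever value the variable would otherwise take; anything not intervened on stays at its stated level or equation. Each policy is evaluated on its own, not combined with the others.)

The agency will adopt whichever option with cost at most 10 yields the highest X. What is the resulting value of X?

Option 1 (G + 28, M − 52):
  G = 61 + 28 = 89
  K = 47
  X = 110 + 5·89 − 5·47 = 320
Option 3 (G − 57, K − 23):
  G = 61 − 57 = 4
  K = 47 − 23 = 24
  X = 110 + 5·4 − 5·24 = 10
Comparing — Option 1: X=320, Option 3: X=10. Highest is 320 (Option 1).

320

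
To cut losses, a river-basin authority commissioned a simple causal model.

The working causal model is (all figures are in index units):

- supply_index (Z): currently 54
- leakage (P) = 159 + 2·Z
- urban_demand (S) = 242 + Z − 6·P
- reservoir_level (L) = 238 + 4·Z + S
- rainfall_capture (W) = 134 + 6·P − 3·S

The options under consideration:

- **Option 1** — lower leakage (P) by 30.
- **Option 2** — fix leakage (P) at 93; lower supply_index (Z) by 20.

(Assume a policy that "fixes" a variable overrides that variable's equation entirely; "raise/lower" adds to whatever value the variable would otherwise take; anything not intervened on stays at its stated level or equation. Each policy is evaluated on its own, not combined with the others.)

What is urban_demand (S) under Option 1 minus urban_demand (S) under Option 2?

Option 1 (P − 30):
  Z = 54
  P = 159 + 2·54 (−30 from intervention) = 237
  S = 242 + 54 − 6·237 = -1126
Option 2 (P := 93, Z − 20):
  Z = 54 − 20 = 34
  P = 93
  S = 242 + 34 − 6·93 = -282
S: -1126 − (-282) = -844

-844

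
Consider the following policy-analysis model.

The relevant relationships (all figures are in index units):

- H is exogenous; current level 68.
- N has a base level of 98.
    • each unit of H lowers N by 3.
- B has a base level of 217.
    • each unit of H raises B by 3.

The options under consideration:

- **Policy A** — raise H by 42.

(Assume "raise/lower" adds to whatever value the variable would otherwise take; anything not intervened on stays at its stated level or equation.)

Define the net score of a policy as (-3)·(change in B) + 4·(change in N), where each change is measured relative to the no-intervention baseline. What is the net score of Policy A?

Baseline:
  H = 68
  N = 98 − 3·68 = -106
  B = 217 + 3·68 = 421
Policy A (H + 42):
  H = 68 + 42 = 110
  N = 98 − 3·110 = -232
  B = 217 + 3·110 = 547
ΔB = 547 − 421 = 126; ΔN = -232 − (-106) = -126
Score = (-3)·126 + 4·(-126) = -882

-882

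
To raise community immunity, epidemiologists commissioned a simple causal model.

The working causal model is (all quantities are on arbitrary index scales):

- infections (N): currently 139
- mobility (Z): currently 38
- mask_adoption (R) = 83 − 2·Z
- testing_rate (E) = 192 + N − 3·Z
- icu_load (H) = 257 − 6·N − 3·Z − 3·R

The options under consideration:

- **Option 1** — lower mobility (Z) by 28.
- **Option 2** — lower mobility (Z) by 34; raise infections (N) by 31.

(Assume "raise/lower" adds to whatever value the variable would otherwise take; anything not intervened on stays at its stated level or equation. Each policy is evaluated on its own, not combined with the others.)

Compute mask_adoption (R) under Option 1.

63

Option 1 (Z − 28):
  Z = 38 − 28 = 10
  R = 83 − 2·10 = 63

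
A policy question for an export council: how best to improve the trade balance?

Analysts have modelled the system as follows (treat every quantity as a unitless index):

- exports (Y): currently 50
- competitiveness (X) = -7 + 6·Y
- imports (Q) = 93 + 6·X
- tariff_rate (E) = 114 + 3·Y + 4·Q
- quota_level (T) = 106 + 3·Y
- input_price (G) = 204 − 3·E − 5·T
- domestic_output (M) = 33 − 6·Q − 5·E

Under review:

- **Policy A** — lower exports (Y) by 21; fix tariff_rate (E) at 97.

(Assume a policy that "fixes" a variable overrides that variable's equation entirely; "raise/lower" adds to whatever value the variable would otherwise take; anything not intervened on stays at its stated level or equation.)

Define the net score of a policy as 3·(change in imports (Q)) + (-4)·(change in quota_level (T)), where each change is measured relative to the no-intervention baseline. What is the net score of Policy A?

Baseline:
  Y = 50
  X = -7 + 6·50 = 293
  Q = 93 + 6·293 = 1851
  T = 106 + 3·50 = 256
Policy A (Y − 21, E := 97):
  Y = 50 − 21 = 29
  X = -7 + 6·29 = 167
  Q = 93 + 6·167 = 1095
  T = 106 + 3·29 = 193
ΔQ = 1095 − 1851 = -756; ΔT = 193 − 256 = -63
Score = 3·(-756) + (-4)·(-63) = -2016

-2016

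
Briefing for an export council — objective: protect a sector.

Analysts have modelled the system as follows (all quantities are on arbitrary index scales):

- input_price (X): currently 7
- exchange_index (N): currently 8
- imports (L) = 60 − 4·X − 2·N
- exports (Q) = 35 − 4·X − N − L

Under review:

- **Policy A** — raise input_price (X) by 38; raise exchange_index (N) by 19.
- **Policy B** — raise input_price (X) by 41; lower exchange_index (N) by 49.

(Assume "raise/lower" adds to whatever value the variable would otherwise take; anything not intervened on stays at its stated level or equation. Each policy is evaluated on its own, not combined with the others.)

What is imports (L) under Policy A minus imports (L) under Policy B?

Policy A (X + 38, N + 19):
  X = 7 + 38 = 45
  N = 8 + 19 = 27
  L = 60 − 4·45 − 2·27 = -174
Policy B (X + 41, N − 49):
  X = 7 + 41 = 48
  N = 8 − 49 = -41
  L = 60 − 4·48 − 2·(-41) = -50
L: -174 − (-50) = -124

-124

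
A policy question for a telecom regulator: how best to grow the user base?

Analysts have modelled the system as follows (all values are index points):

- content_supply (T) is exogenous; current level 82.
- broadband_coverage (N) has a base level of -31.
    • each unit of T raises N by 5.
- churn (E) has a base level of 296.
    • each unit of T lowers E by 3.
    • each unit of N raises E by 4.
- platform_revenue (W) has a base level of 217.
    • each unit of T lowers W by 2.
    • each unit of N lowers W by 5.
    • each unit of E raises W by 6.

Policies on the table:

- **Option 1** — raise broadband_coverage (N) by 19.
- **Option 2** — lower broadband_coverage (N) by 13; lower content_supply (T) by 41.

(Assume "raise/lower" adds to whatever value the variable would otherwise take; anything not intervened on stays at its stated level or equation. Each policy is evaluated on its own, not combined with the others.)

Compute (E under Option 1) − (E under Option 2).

Option 1 (N + 19):
  T = 82
  N = -31 + 5·82 (+19 from intervention) = 398
  E = 296 − 3·82 + 4·398 = 1642
Option 2 (N − 13, T − 41):
  T = 82 − 41 = 41
  N = -31 + 5·41 (−13 from intervention) = 161
  E = 296 − 3·41 + 4·161 = 817
E: 1642 − 817 = 825

825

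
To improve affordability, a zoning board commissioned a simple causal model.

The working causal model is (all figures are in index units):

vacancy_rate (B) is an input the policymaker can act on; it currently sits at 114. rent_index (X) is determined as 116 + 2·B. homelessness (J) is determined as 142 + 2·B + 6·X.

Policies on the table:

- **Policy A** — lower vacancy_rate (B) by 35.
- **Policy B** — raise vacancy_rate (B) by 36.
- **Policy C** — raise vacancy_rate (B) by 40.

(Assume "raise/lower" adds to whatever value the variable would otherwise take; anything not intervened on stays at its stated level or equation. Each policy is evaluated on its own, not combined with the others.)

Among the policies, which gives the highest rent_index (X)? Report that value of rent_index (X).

424

Policy A (B − 35):
  B = 114 − 35 = 79
  X = 116 + 2·79 = 274
Policy B (B + 36):
  B = 114 + 36 = 150
  X = 116 + 2·150 = 416
Policy C (B + 40):
  B = 114 + 40 = 154
  X = 116 + 2·154 = 424
Comparing — Policy A: X=274, Policy B: X=416, Policy C: X=424. Highest is 424 (Policy C).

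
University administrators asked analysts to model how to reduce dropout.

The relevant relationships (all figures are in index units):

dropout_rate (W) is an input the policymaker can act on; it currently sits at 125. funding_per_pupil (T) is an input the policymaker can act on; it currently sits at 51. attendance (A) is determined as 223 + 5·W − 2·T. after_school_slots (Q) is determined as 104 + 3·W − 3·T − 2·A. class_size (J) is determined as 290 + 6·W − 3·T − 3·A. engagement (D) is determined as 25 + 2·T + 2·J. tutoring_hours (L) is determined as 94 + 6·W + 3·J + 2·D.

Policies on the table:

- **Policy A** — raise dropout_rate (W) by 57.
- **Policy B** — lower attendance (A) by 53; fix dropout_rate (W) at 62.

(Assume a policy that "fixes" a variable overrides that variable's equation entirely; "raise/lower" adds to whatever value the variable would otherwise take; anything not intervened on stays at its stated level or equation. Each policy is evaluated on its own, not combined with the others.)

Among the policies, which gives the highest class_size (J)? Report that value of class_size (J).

Policy A (W + 57):
  W = 125 + 57 = 182
  T = 51
  A = 223 + 5·182 − 2·51 = 1031
  J = 290 + 6·182 − 3·51 − 3·1031 = -1864
Policy B (A − 53, W := 62):
  W = 62
  T = 51
  A = 223 + 5·62 − 2·51 (−53 from intervention) = 378
  J = 290 + 6·62 − 3·51 − 3·378 = -625
Comparing — Policy A: J=-1864, Policy B: J=-625. Highest is -625 (Policy B).

-625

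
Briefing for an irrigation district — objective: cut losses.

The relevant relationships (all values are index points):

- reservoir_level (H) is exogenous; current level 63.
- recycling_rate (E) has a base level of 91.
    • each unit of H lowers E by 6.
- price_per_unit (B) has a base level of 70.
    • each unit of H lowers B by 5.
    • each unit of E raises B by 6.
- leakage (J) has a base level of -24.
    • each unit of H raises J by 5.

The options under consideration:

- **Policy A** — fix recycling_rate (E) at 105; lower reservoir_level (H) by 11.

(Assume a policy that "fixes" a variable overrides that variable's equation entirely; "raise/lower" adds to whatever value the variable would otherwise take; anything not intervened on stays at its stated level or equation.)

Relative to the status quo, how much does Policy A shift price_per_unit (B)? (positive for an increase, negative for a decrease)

Baseline:
  H = 63
  E = 91 − 6·63 = -287
  B = 70 − 5·63 + 6·(-287) = -1967
Policy A (E := 105, H − 11):
  H = 63 − 11 = 52
  E = 105
  B = 70 − 5·52 + 6·105 = 440
Change in B: 440 − (-1967) = 2407

2407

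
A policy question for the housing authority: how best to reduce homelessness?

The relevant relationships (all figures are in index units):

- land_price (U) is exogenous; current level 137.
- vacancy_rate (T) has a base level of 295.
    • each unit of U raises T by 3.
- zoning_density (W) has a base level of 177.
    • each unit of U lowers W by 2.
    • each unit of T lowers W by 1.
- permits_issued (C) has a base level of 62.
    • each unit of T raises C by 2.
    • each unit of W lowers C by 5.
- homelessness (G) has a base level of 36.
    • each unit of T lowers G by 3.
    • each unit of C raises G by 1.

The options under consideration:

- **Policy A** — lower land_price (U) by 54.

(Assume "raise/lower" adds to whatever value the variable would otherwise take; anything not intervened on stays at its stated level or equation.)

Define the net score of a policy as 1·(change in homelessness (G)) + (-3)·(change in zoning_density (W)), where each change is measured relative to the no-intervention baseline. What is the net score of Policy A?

-1998

Baseline:
  U = 137
  T = 295 + 3·137 = 706
  W = 177 − 2·137 − 706 = -803
  C = 62 + 2·706 − 5·(-803) = 5489
  G = 36 − 3·706 + 5489 = 3407
Policy A (U − 54):
  U = 137 − 54 = 83
  T = 295 + 3·83 = 544
  W = 177 − 2·83 − 544 = -533
  C = 62 + 2·544 − 5·(-533) = 3815
  G = 36 − 3·544 + 3815 = 2219
ΔG = 2219 − 3407 = -1188; ΔW = -533 − (-803) = 270
Score = 1·(-1188) + (-3)·270 = -1998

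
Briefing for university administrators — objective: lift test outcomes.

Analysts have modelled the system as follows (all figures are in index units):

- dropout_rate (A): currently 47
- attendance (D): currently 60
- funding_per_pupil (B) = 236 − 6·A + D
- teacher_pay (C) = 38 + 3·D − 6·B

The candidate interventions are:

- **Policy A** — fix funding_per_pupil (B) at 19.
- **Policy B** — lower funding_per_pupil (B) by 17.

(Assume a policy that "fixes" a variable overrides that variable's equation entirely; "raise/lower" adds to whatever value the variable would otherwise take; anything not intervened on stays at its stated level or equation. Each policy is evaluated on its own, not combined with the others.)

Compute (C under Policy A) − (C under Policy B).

-132

Policy A (B := 19):
  A = 47
  D = 60
  B = 19
  C = 38 + 3·60 − 6·19 = 104
Policy B (B − 17):
  A = 47
  D = 60
  B = 236 − 6·47 + 60 (−17 from intervention) = -3
  C = 38 + 3·60 − 6·(-3) = 236
C: 104 − 236 = -132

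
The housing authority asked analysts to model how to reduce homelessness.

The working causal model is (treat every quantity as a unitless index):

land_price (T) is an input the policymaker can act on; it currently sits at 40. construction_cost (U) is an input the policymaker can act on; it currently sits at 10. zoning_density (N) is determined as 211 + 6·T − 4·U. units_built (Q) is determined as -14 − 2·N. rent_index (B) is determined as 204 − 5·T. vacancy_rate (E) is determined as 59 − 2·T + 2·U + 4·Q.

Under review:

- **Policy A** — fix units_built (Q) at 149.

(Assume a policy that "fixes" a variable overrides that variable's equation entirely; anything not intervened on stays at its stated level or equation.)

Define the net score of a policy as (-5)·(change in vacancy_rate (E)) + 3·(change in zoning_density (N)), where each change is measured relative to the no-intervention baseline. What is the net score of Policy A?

-19700

Baseline:
  T = 40
  U = 10
  N = 211 + 6·40 − 4·10 = 411
  Q = -14 − 2·411 = -836
  E = 59 − 2·40 + 2·10 + 4·(-836) = -3345
Policy A (Q := 149):
  T = 40
  U = 10
  N = 211 + 6·40 − 4·10 = 411
  Q = 149
  E = 59 − 2·40 + 2·10 + 4·149 = 595
ΔE = 595 − (-3345) = 3940; ΔN = 411 − 411 = 0
Score = (-5)·3940 + 3·0 = -19700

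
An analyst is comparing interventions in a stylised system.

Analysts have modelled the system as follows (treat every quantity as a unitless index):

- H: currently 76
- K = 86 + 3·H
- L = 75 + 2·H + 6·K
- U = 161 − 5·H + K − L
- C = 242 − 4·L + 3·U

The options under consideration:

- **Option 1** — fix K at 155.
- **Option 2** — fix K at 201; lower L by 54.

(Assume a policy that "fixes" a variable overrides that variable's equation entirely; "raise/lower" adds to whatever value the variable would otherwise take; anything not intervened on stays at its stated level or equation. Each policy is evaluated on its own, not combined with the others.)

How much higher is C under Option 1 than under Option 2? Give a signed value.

1416

Option 1 (K := 155):
  H = 76
  K = 155
  L = 75 + 2·76 + 6·155 = 1157
  U = 161 − 5·76 + 155 − 1157 = -1221
  C = 242 − 4·1157 + 3·(-1221) = -8049
Option 2 (K := 201, L − 54):
  H = 76
  K = 201
  L = 75 + 2·76 + 6·201 (−54 from intervention) = 1379
  U = 161 − 5·76 + 201 − 1379 = -1397
  C = 242 − 4·1379 + 3·(-1397) = -9465
C: -8049 − (-9465) = 1416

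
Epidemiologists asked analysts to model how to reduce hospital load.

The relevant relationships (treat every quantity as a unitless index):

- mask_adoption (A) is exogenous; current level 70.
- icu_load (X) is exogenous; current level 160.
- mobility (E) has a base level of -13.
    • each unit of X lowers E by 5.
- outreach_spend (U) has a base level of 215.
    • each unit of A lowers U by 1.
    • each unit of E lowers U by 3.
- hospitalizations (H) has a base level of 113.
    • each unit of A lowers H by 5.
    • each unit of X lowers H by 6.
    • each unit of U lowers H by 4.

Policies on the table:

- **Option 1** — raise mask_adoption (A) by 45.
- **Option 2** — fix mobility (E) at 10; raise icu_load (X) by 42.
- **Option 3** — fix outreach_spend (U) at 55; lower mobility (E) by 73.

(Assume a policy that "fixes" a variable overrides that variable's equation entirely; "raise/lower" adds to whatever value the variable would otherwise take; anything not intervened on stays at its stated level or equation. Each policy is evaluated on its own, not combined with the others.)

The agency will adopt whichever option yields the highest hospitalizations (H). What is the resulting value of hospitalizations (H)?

Option 1 (A + 45):
  A = 70 + 45 = 115
  X = 160
  E = -13 − 5·160 = -813
  U = 215 − 115 − 3·(-813) = 2539
  H = 113 − 5·115 − 6·160 − 4·2539 = -11578
Option 2 (E := 10, X + 42):
  A = 70
  X = 160 + 42 = 202
  E = 10
  U = 215 − 70 − 3·10 = 115
  H = 113 − 5·70 − 6·202 − 4·115 = -1909
Option 3 (U := 55, E − 73):
  A = 70
  X = 160
  E = -13 − 5·160 (−73 from intervention) = -886
  U = 55
  H = 113 − 5·70 − 6·160 − 4·55 = -1417
Comparing — Option 1: H=-11578, Option 2: H=-1909, Option 3: H=-1417. Highest is -1417 (Option 3).

-1417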